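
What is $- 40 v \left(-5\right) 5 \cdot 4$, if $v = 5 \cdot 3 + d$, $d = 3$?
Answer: $72000$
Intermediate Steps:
$v = 18$ ($v = 5 \cdot 3 + 3 = 15 + 3 = 18$)
$- 40 v \left(-5\right) 5 \cdot 4 = \left(-40\right) 18 \left(-5\right) 5 \cdot 4 = - 720 \left(\left(-25\right) 4\right) = \left(-720\right) \left(-100\right) = 72000$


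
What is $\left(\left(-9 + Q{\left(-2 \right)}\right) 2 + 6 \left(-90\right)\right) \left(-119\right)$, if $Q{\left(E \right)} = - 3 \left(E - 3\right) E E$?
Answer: $52122$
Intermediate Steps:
$Q{\left(E \right)} = E^{2} \left(9 - 3 E\right)$ ($Q{\left(E \right)} = - 3 \left(-3 + E\right) E E = \left(9 - 3 E\right) E E = E \left(9 - 3 E\right) E = E^{2} \left(9 - 3 E\right)$)
$\left(\left(-9 + Q{\left(-2 \right)}\right) 2 + 6 \left(-90\right)\right) \left(-119\right) = \left(\left(-9 + 3 \left(-2\right)^{2} \left(3 - -2\right)\right) 2 + 6 \left(-90\right)\right) \left(-119\right) = \left(\left(-9 + 3 \cdot 4 \left(3 + 2\right)\right) 2 - 540\right) \left(-119\right) = \left(\left(-9 + 3 \cdot 4 \cdot 5\right) 2 - 540\right) \left(-119\right) = \left(\left(-9 + 60\right) 2 - 540\right) \left(-119\right) = \left(51 \cdot 2 - 540\right) \left(-119\right) = \left(102 - 540\right) \left(-119\right) = \left(-438\right) \left(-119\right) = 52122$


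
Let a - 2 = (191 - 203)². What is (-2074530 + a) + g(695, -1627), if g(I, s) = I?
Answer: -2073689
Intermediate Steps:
a = 146 (a = 2 + (191 - 203)² = 2 + (-12)² = 2 + 144 = 146)
(-2074530 + a) + g(695, -1627) = (-2074530 + 146) + 695 = -2074384 + 695 = -2073689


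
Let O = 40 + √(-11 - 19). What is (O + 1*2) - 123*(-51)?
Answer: 6315 + I*√30 ≈ 6315.0 + 5.4772*I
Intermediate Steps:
O = 40 + I*√30 (O = 40 + √(-30) = 40 + I*√30 ≈ 40.0 + 5.4772*I)
(O + 1*2) - 123*(-51) = ((40 + I*√30) + 1*2) - 123*(-51) = ((40 + I*√30) + 2) + 6273 = (42 + I*√30) + 6273 = 6315 + I*√30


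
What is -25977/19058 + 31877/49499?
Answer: -678323657/943351942 ≈ -0.71906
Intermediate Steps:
-25977/19058 + 31877/49499 = -678323657/943351942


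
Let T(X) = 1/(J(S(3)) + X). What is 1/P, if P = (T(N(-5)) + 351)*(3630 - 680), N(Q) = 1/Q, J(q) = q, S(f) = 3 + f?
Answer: 29/30042800 ≈ 9.6529e-7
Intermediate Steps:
T(X) = 1/(6 + X) (T(X) = 1/((3 + 3) + X) = 1/(6 + X))
P = 30042800/29 (P = (1/(6 + 1/(-5)) + 351)*(3630 - 680) = (1/(6 - ⅕) + 351)*2950 = (1/(29/5) + 351)*2950 = (5/29 + 351)*2950 = (10184/29)*2950 = 30042800/29 ≈ 1.0360e+6)
1/P = 1/(30042800/29) = 29/30042800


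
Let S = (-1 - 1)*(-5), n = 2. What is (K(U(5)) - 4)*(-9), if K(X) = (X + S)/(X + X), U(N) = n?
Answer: 9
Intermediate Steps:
U(N) = 2
S = 10 (S = -2*(-5) = 10)
K(X) = (10 + X)/(2*X) (K(X) = (X + 10)/(X + X) = (10 + X)/((2*X)) = (10 + X)*(1/(2*X)) = (10 + X)/(2*X))
(K(U(5)) - 4)*(-9) = ((1/2)*(10 + 2)/2 - 4)*(-9) = ((1/2)*(1/2)*12 - 4)*(-9) = (3 - 4)*(-9) = -1*(-9) = 9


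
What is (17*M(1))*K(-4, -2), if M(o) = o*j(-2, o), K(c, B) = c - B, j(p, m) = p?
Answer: 68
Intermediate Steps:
M(o) = -2*o (M(o) = o*(-2) = -2*o)
(17*M(1))*K(-4, -2) = (17*(-2*1))*(-4 - 1*(-2)) = (17*(-2))*(-4 + 2) = -34*(-2) = 68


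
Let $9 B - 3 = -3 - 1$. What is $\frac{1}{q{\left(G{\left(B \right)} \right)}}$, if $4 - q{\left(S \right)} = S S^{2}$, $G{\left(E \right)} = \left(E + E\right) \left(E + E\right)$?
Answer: $\frac{531441}{2125700} \approx 0.25001$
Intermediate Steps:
$B = - \frac{1}{9}$ ($B = \frac{1}{3} + \frac{-3 - 1}{9} = \frac{1}{3} + \frac{1}{9} \left(-4\right) = \frac{1}{3} - \frac{4}{9} = - \frac{1}{9} \approx -0.11111$)
$G{\left(E \right)} = 4 E^{2}$ ($G{\left(E \right)} = 2 E 2 E = 4 E^{2}$)
$q{\left(S \right)} = 4 - S^{3}$ ($q{\left(S \right)} = 4 - S S^{2} = 4 - S^{3}$)
$\frac{1}{q{\left(G{\left(B \right)} \right)}} = \frac{1}{4 - \left(4 \left(- \frac{1}{9}\right)^{2}\right)^{3}} = \frac{1}{4 - \left(4 \cdot \frac{1}{81}\right)^{3}} = \frac{1}{4 - \left(\frac{4}{81}\right)^{3}} = \frac{1}{4 - \frac{64}{531441}} = \frac{1}{\frac{2125700}{531441}} = \frac{531441}{2125700}$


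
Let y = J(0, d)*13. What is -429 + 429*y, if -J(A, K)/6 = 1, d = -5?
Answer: -33891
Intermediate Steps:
J(A, K) = -6 (J(A, K) = -6*1 = -6)
y = -78 (y = -6*13 = -78)
-429 + 429*y = -429 + 429*(-78) = -429 - 33462 = -33891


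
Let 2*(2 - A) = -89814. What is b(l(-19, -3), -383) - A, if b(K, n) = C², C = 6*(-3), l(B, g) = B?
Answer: -44585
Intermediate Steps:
C = -18
b(K, n) = 324 (b(K, n) = (-18)² = 324)
A = 44909 (A = 2 - ½*(-89814) = 2 + 44907 = 44909)
b(l(-19, -3), -383) - A = 324 - 1*44909 = 324 - 44909 = -44585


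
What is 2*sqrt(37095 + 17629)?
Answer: 4*sqrt(13681) ≈ 467.86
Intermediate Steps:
2*sqrt(37095 + 17629) = 2*sqrt(54724) = 2*(2*sqrt(13681)) = 4*sqrt(13681)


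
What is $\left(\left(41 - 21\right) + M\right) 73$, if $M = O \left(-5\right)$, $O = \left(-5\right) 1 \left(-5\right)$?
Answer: $-7665$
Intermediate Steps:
$O = 25$ ($O = \left(-5\right) \left(-5\right) = 25$)
$M = -125$ ($M = 25 \left(-5\right) = -125$)
$\left(\left(41 - 21\right) + M\right) 73 = \left(\left(41 - 21\right) - 125\right) 73 = \left(20 - 125\right) 73 = \left(-105\right) 73 = -7665$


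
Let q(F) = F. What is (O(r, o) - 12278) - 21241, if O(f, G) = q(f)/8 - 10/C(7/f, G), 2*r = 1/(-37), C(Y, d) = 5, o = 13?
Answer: -19844433/592 ≈ -33521.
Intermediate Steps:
r = -1/74 (r = (½)/(-37) = (½)*(-1/37) = -1/74 ≈ -0.013514)
O(f, G) = -2 + f/8 (O(f, G) = f/8 - 10/5 = f*(⅛) - 10*⅕ = f/8 - 2 = -2 + f/8)
(O(r, o) - 12278) - 21241 = ((-2 + (⅛)*(-1/74)) - 12278) - 21241 = ((-2 - 1/592) - 12278) - 21241 = (-1185/592 - 12278) - 21241 = -7269761/592 - 21241 = -19844433/592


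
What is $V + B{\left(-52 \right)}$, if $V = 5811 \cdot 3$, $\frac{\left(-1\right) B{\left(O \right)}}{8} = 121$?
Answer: $16465$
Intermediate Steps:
$B{\left(O \right)} = -968$ ($B{\left(O \right)} = \left(-8\right) 121 = -968$)
$V = 17433$
$V + B{\left(-52 \right)} = 17433 - 968 = 16465$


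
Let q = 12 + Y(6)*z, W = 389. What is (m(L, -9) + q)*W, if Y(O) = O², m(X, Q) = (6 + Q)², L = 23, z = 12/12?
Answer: 22173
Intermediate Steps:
z = 1 (z = 12*(1/12) = 1)
q = 48 (q = 12 + 6²*1 = 12 + 36*1 = 12 + 36 = 48)
(m(L, -9) + q)*W = ((6 - 9)² + 48)*389 = ((-3)² + 48)*389 = (9 + 48)*389 = 57*389 = 22173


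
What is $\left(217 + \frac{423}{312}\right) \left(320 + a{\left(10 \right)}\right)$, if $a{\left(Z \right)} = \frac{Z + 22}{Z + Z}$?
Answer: $\frac{4564509}{65} \approx 70223.0$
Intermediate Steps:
$a{\left(Z \right)} = \frac{22 + Z}{2 Z}$
$\left(217 + \frac{423}{312}\right) \left(320 + a{\left(10 \right)}\right) = \left(217 + \frac{423}{312}\right) \left(320 + \frac{22 + 10}{2 \cdot 10}\right) = \left(217 + 423 \cdot \frac{1}{312}\right) \left(320 + \frac{1}{2} \cdot \frac{1}{10} \cdot 32\right) = \left(217 + \frac{141}{104}\right) \left(320 + \frac{8}{5}\right) = \frac{22709}{104} \cdot \frac{1608}{5} = \frac{4564509}{65}$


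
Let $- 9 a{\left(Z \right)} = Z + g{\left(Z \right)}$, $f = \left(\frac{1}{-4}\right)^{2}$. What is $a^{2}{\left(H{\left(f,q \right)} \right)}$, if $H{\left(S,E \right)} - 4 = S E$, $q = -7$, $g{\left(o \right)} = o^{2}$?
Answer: $\frac{1923769}{589824} \approx 3.2616$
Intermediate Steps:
$f = \frac{1}{16}$ ($f = \left(- \frac{1}{4}\right)^{2} = \frac{1}{16} \approx 0.0625$)
$H{\left(S,E \right)} = 4 + E S$ ($H{\left(S,E \right)} = 4 + S E = 4 + E S$)
$a{\left(Z \right)} = - \frac{Z}{9} - \frac{Z^{2}}{9}$ ($a{\left(Z \right)} = - \frac{Z + Z^{2}}{9} = - \frac{Z}{9} - \frac{Z^{2}}{9}$)
$a^{2}{\left(H{\left(f,q \right)} \right)} = \left(\frac{\left(4 - \frac{7}{16}\right) \left(-1 - \left(4 - \frac{7}{16}\right)\right)}{9}\right)^{2} = \left(\frac{1}{9} \cdot \frac{57}{16} \left(-1 - \frac{57}{16}\right)\right)^{2} = \left(\frac{1}{9} \cdot \frac{57}{16} \left(- \frac{73}{16}\right)\right)^{2} = \left(- \frac{1387}{768}\right)^{2} = \frac{1923769}{589824}$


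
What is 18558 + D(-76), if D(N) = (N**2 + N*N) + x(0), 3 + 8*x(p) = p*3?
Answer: 240877/8 ≈ 30110.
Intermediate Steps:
x(p) = -3/8 + 3*p/8 (x(p) = -3/8 + (p*3)/8 = -3/8 + (3*p)/8 = -3/8 + 3*p/8)
D(N) = -3/8 + 2*N**2 (D(N) = (N**2 + N*N) + (-3/8 + (3/8)*0) = (N**2 + N**2) + (-3/8 + 0) = 2*N**2 - 3/8 = -3/8 + 2*N**2)
18558 + D(-76) = 18558 + (-3/8 + 2*(-76)**2) = 18558 + (-3/8 + 2*5776) = 18558 + (-3/8 + 11552) = 18558 + 92413/8 = 240877/8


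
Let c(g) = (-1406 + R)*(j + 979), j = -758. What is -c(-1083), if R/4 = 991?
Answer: -565318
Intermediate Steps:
R = 3964 (R = 4*991 = 3964)
c(g) = 565318 (c(g) = (-1406 + 3964)*(-758 + 979) = 2558*221 = 565318)
-c(-1083) = -1*565318 = -565318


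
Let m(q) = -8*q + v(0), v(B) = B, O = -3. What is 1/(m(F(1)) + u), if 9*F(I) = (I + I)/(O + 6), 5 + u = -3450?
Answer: -27/93301 ≈ -0.00028939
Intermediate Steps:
u = -3455 (u = -5 - 3450 = -3455)
F(I) = 2*I/27 (F(I) = ((I + I)/(-3 + 6))/9 = ((2*I)/3)/9 = ((2*I)*(⅓))/9 = (2*I/3)/9 = 2*I/27)
m(q) = -8*q (m(q) = -8*q + 0 = -8*q)
1/(m(F(1)) + u) = 1/(-16/27 - 3455) = 1/(-93301/27) = -27/93301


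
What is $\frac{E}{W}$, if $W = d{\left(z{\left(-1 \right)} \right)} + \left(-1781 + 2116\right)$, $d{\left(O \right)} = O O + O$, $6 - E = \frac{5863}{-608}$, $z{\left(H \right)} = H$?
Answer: $\frac{9511}{203680} \approx 0.046696$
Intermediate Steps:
$E = \frac{9511}{608}$ ($E = 6 - \frac{5863}{-608} = 6 - 5863 \left(- \frac{1}{608}\right) = 6 - - \frac{5863}{608} = 6 + \frac{5863}{608} = \frac{9511}{608} \approx 15.643$)
$d{\left(O \right)} = O + O^{2}$ ($d{\left(O \right)} = O^{2} + O = O + O^{2}$)
$W = 335$ ($W = - (1 - 1) + \left(-1781 + 2116\right) = \left(-1\right) 0 + 335 = 0 + 335 = 335$)
$\frac{E}{W} = \frac{9511}{608 \cdot 335} = \frac{9511}{608} \cdot \frac{1}{335} = \frac{9511}{203680}$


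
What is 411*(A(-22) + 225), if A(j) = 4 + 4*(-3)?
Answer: 89187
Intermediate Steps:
A(j) = -8 (A(j) = 4 - 12 = -8)
411*(A(-22) + 225) = 411*(-8 + 225) = 411*217 = 89187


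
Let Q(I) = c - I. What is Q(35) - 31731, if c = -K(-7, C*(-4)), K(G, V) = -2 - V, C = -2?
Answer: -31756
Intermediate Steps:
c = 10 (c = -(-2 - (-2)*(-4)) = -(-2 - 1*8) = -(-2 - 8) = -1*(-10) = 10)
Q(I) = 10 - I
Q(35) - 31731 = (10 - 1*35) - 31731 = (10 - 35) - 31731 = -25 - 31731 = -31756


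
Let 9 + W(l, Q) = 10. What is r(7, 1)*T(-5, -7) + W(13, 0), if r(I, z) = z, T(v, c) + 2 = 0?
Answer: -1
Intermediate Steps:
T(v, c) = -2 (T(v, c) = -2 + 0 = -2)
W(l, Q) = 1 (W(l, Q) = -9 + 10 = 1)
r(7, 1)*T(-5, -7) + W(13, 0) = 1*(-2) + 1 = -2 + 1 = -1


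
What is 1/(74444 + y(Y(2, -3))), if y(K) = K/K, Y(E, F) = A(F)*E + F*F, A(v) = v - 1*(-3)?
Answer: 1/74445 ≈ 1.3433e-5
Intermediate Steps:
A(v) = 3 + v (A(v) = v + 3 = 3 + v)
Y(E, F) = F² + E*(3 + F) (Y(E, F) = (3 + F)*E + F*F = E*(3 + F) + F² = F² + E*(3 + F))
y(K) = 1
1/(74444 + y(Y(2, -3))) = 1/(74444 + 1) = 1/74445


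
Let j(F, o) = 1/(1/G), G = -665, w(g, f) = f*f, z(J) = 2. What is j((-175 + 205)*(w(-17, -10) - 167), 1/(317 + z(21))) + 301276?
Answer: 300611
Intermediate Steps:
w(g, f) = f²
j(F, o) = -665 (j(F, o) = 1/(1/(-665)) = 1/(-1/665) = -665)
j((-175 + 205)*(w(-17, -10) - 167), 1/(317 + z(21))) + 301276 = -665 + 301276 = 300611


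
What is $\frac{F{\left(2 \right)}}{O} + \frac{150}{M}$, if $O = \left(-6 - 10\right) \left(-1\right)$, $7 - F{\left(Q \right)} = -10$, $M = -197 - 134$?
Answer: $\frac{3227}{5296} \approx 0.60933$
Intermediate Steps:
$M = -331$
$F{\left(Q \right)} = 17$ ($F{\left(Q \right)} = 7 - -10 = 7 + 10 = 17$)
$O = 16$ ($O = \left(-16\right) \left(-1\right) = 16$)
$\frac{F{\left(2 \right)}}{O} + \frac{150}{M} = \frac{17}{16} + \frac{150}{-331} = 17 \cdot \frac{1}{16} + 150 \left(- \frac{1}{331}\right) = \frac{17}{16} - \frac{150}{331} = \frac{3227}{5296}$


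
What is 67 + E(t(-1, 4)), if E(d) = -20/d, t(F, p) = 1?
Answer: 47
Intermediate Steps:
67 + E(t(-1, 4)) = 67 - 20/1 = 67 - 20*1 = 67 - 20 = 47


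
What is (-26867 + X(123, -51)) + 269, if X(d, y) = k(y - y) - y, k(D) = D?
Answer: -26547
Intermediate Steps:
X(d, y) = -y (X(d, y) = (y - y) - y = 0 - y = -y)
(-26867 + X(123, -51)) + 269 = (-26867 - 1*(-51)) + 269 = (-26867 + 51) + 269 = -26816 + 269 = -26547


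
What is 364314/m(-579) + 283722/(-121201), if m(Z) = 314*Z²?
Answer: -4970338722919/2126384159079 ≈ -2.3375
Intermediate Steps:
364314/m(-579) + 283722/(-121201) = 364314/((314*(-579)²)) + 283722/(-121201) = 364314/((314*335241)) + 283722*(-1/121201) = 364314/105265674 - 283722/121201 = 364314*(1/105265674) - 283722/121201 = 60719/17544279 - 283722/121201 = -4970338722919/2126384159079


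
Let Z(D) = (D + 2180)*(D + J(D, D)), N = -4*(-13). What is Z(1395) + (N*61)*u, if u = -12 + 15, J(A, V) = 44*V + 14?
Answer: 224480191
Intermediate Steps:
J(A, V) = 14 + 44*V
N = 52
Z(D) = (14 + 45*D)*(2180 + D) (Z(D) = (D + 2180)*(D + (14 + 44*D)) = (2180 + D)*(14 + 45*D) = (14 + 45*D)*(2180 + D))
u = 3
Z(1395) + (N*61)*u = (30520 + 45*1395² + 98114*1395) + (52*61)*3 = (30520 + 45*1946025 + 136869030) + 3172*3 = (30520 + 87571125 + 136869030) + 9516 = 224470675 + 9516 = 224480191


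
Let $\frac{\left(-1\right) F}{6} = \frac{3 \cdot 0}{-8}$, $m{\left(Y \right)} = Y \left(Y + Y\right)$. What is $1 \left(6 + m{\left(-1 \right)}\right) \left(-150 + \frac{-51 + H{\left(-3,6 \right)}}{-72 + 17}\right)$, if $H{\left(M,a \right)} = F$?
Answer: $- \frac{65592}{55} \approx -1192.6$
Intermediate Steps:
$m{\left(Y \right)} = 2 Y^{2}$ ($m{\left(Y \right)} = Y 2 Y = 2 Y^{2}$)
$F = 0$ ($F = - 6 \frac{3 \cdot 0}{-8} = - 6 \cdot 0 \left(- \frac{1}{8}\right) = \left(-6\right) 0 = 0$)
$H{\left(M,a \right)} = 0$
$1 \left(6 + m{\left(-1 \right)}\right) \left(-150 + \frac{-51 + H{\left(-3,6 \right)}}{-72 + 17}\right) = 1 \left(6 + 2 \left(-1\right)^{2}\right) \left(-150 + \frac{-51 + 0}{-72 + 17}\right) = 1 \left(6 + 2 \cdot 1\right) \left(-150 - \frac{51}{-55}\right) = 1 \left(6 + 2\right) \left(-150 - - \frac{51}{55}\right) = 1 \cdot 8 \left(-150 + \frac{51}{55}\right) = 8 \left(- \frac{8199}{55}\right) = - \frac{65592}{55}$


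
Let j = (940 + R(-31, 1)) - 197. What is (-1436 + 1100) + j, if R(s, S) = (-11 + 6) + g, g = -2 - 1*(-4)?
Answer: 404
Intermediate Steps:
g = 2 (g = -2 + 4 = 2)
R(s, S) = -3 (R(s, S) = (-11 + 6) + 2 = -5 + 2 = -3)
j = 740 (j = (940 - 3) - 197 = 937 - 197 = 740)
(-1436 + 1100) + j = (-1436 + 1100) + 740 = -336 + 740 = 404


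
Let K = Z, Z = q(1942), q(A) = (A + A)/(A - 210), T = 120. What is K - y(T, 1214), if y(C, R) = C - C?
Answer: 971/433 ≈ 2.2425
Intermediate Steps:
q(A) = 2*A/(-210 + A) (q(A) = (2*A)/(-210 + A) = 2*A/(-210 + A))
Z = 971/433 (Z = 2*1942/(-210 + 1942) = 2*1942/1732 = 2*1942*(1/1732) = 971/433 ≈ 2.2425)
K = 971/433 ≈ 2.2425
y(C, R) = 0
K - y(T, 1214) = 971/433 - 1*0 = 971/433 + 0 = 971/433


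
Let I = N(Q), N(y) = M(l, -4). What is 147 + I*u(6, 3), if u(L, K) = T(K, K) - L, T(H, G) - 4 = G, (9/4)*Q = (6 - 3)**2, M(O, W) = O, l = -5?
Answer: 142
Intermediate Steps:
Q = 4 (Q = 4*(6 - 3)**2/9 = (4/9)*3**2 = (4/9)*9 = 4)
T(H, G) = 4 + G
N(y) = -5
I = -5
u(L, K) = 4 + K - L (u(L, K) = (4 + K) - L = 4 + K - L)
147 + I*u(6, 3) = 147 - 5*(4 + 3 - 1*6) = 147 - 5*(4 + 3 - 6) = 147 - 5*1 = 147 - 5 = 142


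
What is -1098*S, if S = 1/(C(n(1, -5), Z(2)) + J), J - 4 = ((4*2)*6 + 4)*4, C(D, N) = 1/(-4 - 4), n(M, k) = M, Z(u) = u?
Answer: -2928/565 ≈ -5.1823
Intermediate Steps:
C(D, N) = -⅛ (C(D, N) = 1/(-8) = -⅛)
J = 212 (J = 4 + ((4*2)*6 + 4)*4 = 4 + (8*6 + 4)*4 = 4 + (48 + 4)*4 = 4 + 52*4 = 4 + 208 = 212)
S = 8/1695 (S = 1/(-⅛ + 212) = 1/(1695/8) = 8/1695 ≈ 0.0047198)
-1098*S = -1098*8/1695 = -2928/565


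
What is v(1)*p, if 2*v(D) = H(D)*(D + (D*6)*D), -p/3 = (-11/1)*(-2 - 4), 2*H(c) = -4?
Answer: 1386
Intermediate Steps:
H(c) = -2 (H(c) = (½)*(-4) = -2)
p = -198 (p = -3*(-11/1)*(-2 - 4) = -3*(-11*1)*(-6) = -(-33)*(-6) = -3*66 = -198)
v(D) = -D - 6*D² (v(D) = (-2*(D + (D*6)*D))/2 = (-2*(D + (6*D)*D))/2 = (-2*(D + 6*D²))/2 = (-12*D² - 2*D)/2 = -D - 6*D²)
v(1)*p = -1*1*(1 + 6*1)*(-198) = -1*1*(1 + 6)*(-198) = -1*1*7*(-198) = -7*(-198) = 1386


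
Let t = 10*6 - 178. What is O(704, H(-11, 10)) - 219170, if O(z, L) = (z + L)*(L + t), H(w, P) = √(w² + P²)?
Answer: -302021 + 586*√221 ≈ -2.9331e+5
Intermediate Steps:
t = -118 (t = 60 - 178 = -118)
H(w, P) = √(P² + w²)
O(z, L) = (-118 + L)*(L + z) (O(z, L) = (z + L)*(L - 118) = (L + z)*(-118 + L) = (-118 + L)*(L + z))
O(704, H(-11, 10)) - 219170 = ((√(10² + (-11)²))² - 118*√(10² + (-11)²) - 118*704 + √(10² + (-11)²)*704) - 219170 = ((√(100 + 121))² - 118*√(100 + 121) - 83072 + √(100 + 121)*704) - 219170 = ((√221)² - 118*√221 - 83072 + √221*704) - 219170 = (221 - 118*√221 - 83072 + 704*√221) - 219170 = (-82851 + 586*√221) - 219170 = -302021 + 586*√221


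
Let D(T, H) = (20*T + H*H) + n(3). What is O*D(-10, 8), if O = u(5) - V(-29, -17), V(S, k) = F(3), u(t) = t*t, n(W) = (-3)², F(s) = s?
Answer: -2794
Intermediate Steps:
n(W) = 9
u(t) = t²
V(S, k) = 3
O = 22 (O = 5² - 1*3 = 25 - 3 = 22)
D(T, H) = 9 + H² + 20*T (D(T, H) = (20*T + H*H) + 9 = (20*T + H²) + 9 = (H² + 20*T) + 9 = 9 + H² + 20*T)
O*D(-10, 8) = 22*(9 + 8² + 20*(-10)) = 22*(9 + 64 - 200) = 22*(-127) = -2794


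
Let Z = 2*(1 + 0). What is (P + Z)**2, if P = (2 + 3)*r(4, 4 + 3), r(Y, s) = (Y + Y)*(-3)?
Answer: 13924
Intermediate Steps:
Z = 2 (Z = 2*1 = 2)
r(Y, s) = -6*Y (r(Y, s) = (2*Y)*(-3) = -6*Y)
P = -120 (P = (2 + 3)*(-6*4) = 5*(-24) = -120)
(P + Z)**2 = (-120 + 2)**2 = (-118)**2 = 13924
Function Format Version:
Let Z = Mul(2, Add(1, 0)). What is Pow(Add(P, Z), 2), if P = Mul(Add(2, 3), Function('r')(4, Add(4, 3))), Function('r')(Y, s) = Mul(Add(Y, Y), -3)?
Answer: 13924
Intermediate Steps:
Z = 2 (Z = Mul(2, 1) = 2)
Function('r')(Y, s) = Mul(-6, Y) (Function('r')(Y, s) = Mul(Mul(2, Y), -3) = Mul(-6, Y))
P = -120 (P = Mul(Add(2, 3), Mul(-6, 4)) = Mul(5, -24) = -120)
Pow(Add(P, Z), 2) = Pow(Add(-120, 2), 2) = Pow(-118, 2) = 13924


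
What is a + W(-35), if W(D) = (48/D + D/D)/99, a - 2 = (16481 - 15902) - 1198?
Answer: -2137918/3465 ≈ -617.00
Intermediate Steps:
a = -617 (a = 2 + ((16481 - 15902) - 1198) = 2 + (579 - 1198) = 2 - 619 = -617)
W(D) = 1/99 + 16/(33*D) (W(D) = (48/D + 1)*(1/99) = (1 + 48/D)*(1/99) = 1/99 + 16/(33*D))
a + W(-35) = -617 + (1/99)*(48 - 35)/(-35) = -617 + (1/99)*(-1/35)*13 = -617 - 13/3465 = -2137918/3465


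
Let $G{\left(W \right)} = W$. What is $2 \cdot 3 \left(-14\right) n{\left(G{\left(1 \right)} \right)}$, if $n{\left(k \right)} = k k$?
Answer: $-84$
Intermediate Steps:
$n{\left(k \right)} = k^{2}$
$2 \cdot 3 \left(-14\right) n{\left(G{\left(1 \right)} \right)} = 2 \cdot 3 \left(-14\right) 1^{2} = 6 \left(-14\right) 1 = \left(-84\right) 1 = -84$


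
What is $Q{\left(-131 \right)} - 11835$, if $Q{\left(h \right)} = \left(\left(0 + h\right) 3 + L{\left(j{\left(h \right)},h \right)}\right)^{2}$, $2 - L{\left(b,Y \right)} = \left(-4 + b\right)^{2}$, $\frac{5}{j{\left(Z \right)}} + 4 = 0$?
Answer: $\frac{41820049}{256} \approx 1.6336 \cdot 10^{5}$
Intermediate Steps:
$j{\left(Z \right)} = - \frac{5}{4}$ ($j{\left(Z \right)} = \frac{5}{-4 + 0} = \frac{5}{-4} = 5 \left(- \frac{1}{4}\right) = - \frac{5}{4}$)
$L{\left(b,Y \right)} = 2 - \left(-4 + b\right)^{2}$
$Q{\left(h \right)} = \left(- \frac{409}{16} + 3 h\right)^{2}$ ($Q{\left(h \right)} = \left(\left(0 + h\right) 3 + \left(2 - \left(-4 - \frac{5}{4}\right)^{2}\right)\right)^{2} = \left(h 3 + \left(2 - \left(- \frac{21}{4}\right)^{2}\right)\right)^{2} = \left(3 h + \left(2 - \frac{441}{16}\right)\right)^{2} = \left(3 h - \frac{409}{16}\right)^{2} = \left(- \frac{409}{16} + 3 h\right)^{2}$)
$Q{\left(-131 \right)} - 11835 = \frac{\left(-409 + 48 \left(-131\right)\right)^{2}}{256} - 11835 = \frac{\left(-409 - 6288\right)^{2}}{256} - 11835 = \frac{\left(-6697\right)^{2}}{256} - 11835 = \frac{1}{256} \cdot 44849809 - 11835 = \frac{44849809}{256} - 11835 = \frac{41820049}{256}$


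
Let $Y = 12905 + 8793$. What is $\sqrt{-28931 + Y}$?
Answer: $i \sqrt{7233} \approx 85.047 i$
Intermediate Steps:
$Y = 21698$
$\sqrt{-28931 + Y} = \sqrt{-28931 + 21698} = \sqrt{-7233} = i \sqrt{7233}$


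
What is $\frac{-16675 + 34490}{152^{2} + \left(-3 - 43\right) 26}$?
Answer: $\frac{17815}{21908} \approx 0.81317$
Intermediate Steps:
$\frac{-16675 + 34490}{152^{2} + \left(-3 - 43\right) 26} = \frac{17815}{23104 - 1196} = \frac{17815}{21908}$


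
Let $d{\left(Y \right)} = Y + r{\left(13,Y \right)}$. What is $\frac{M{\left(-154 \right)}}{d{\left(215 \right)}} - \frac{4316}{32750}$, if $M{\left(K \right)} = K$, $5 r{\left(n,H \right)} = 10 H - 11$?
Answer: $- \frac{9772281}{26314625} \approx -0.37136$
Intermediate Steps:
$r{\left(n,H \right)} = - \frac{11}{5} + 2 H$ ($r{\left(n,H \right)} = \frac{10 H - 11}{5} = \frac{-11 + 10 H}{5} = - \frac{11}{5} + 2 H$)
$d{\left(Y \right)} = - \frac{11}{5} + 3 Y$ ($d{\left(Y \right)} = Y + \left(- \frac{11}{5} + 2 Y\right) = - \frac{11}{5} + 3 Y$)
$\frac{M{\left(-154 \right)}}{d{\left(215 \right)}} - \frac{4316}{32750} = - \frac{154}{- \frac{11}{5} + 3 \cdot 215} - \frac{4316}{32750} = - \frac{154}{- \frac{11}{5} + 645} - \frac{2158}{16375} = - \frac{154}{\frac{3214}{5}} - \frac{2158}{16375} = \left(-154\right) \frac{5}{3214} - \frac{2158}{16375} = - \frac{385}{1607} - \frac{2158}{16375} = - \frac{9772281}{26314625}$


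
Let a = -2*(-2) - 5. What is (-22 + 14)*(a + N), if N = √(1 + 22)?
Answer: 8 - 8*√23 ≈ -30.367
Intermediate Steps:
N = √23 ≈ 4.7958
a = -1 (a = 4 - 5 = -1)
(-22 + 14)*(a + N) = (-22 + 14)*(-1 + √23) = -8*(-1 + √23) = 8 - 8*√23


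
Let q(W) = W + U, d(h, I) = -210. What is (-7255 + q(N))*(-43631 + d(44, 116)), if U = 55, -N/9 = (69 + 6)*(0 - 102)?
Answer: -2702797650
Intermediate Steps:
N = 68850 (N = -9*(69 + 6)*(0 - 102) = -675*(-102) = -9*(-7650) = 68850)
q(W) = 55 + W (q(W) = W + 55 = 55 + W)
(-7255 + q(N))*(-43631 + d(44, 116)) = (-7255 + (55 + 68850))*(-43631 - 210) = (-7255 + 68905)*(-43841) = 61650*(-43841) = -2702797650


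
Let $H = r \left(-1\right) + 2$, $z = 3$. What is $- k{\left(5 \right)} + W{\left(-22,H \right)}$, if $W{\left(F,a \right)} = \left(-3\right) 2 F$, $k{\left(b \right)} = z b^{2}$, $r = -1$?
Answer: $57$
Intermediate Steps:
$k{\left(b \right)} = 3 b^{2}$
$H = 3$ ($H = \left(-1\right) \left(-1\right) + 2 = 1 + 2 = 3$)
$W{\left(F,a \right)} = - 6 F$
$- k{\left(5 \right)} + W{\left(-22,H \right)} = - 3 \cdot 5^{2} - -132 = - 3 \cdot 25 + 132 = \left(-1\right) 75 + 132 = -75 + 132 = 57$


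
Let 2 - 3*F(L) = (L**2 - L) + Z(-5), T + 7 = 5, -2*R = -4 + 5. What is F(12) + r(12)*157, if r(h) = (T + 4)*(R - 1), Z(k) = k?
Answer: -1538/3 ≈ -512.67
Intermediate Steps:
R = -1/2 (R = -(-4 + 5)/2 = -1/2*1 = -1/2 ≈ -0.50000)
T = -2 (T = -7 + 5 = -2)
r(h) = -3 (r(h) = (-2 + 4)*(-1/2 - 1) = 2*(-3/2) = -3)
F(L) = 7/3 - L**2/3 + L/3 (F(L) = 2/3 - ((L**2 - L) - 5)/3 = 2/3 - (-5 + L**2 - L)/3 = 2/3 + (5/3 - L**2/3 + L/3) = 7/3 - L**2/3 + L/3)
F(12) + r(12)*157 = (7/3 - 1/3*12**2 + (1/3)*12) - 3*157 = (7/3 - 1/3*144 + 4) - 471 = (7/3 - 48 + 4) - 471 = -125/3 - 471 = -1538/3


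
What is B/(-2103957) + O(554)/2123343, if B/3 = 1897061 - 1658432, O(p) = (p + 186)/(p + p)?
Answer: -46784445764968/137497332889503 ≈ -0.34026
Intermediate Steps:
O(p) = (186 + p)/(2*p) (O(p) = (186 + p)/((2*p)) = (186 + p)*(1/(2*p)) = (186 + p)/(2*p))
B = 715887 (B = 3*(1897061 - 1658432) = 3*238629 = 715887)
B/(-2103957) + O(554)/2123343 = 715887/(-2103957) + ((½)*(186 + 554)/554)/2123343 = 715887*(-1/2103957) + ((½)*(1/554)*740)*(1/2123343) = -79543/233773 + (185/277)*(1/2123343) = -79543/233773 + 185/588166011 = -46784445764968/137497332889503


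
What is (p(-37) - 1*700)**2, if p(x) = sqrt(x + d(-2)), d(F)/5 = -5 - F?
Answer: 489948 - 2800*I*sqrt(13) ≈ 4.8995e+5 - 10096.0*I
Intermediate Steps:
d(F) = -25 - 5*F (d(F) = 5*(-5 - F) = -25 - 5*F)
p(x) = sqrt(-15 + x) (p(x) = sqrt(x + (-25 - 5*(-2))) = sqrt(x + (-25 + 10)) = sqrt(x - 15) = sqrt(-15 + x))
(p(-37) - 1*700)**2 = (sqrt(-15 - 37) - 1*700)**2 = (sqrt(-52) - 700)**2 = (2*I*sqrt(13) - 700)**2 = (-700 + 2*I*sqrt(13))**2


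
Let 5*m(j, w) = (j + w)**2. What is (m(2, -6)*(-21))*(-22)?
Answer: 7392/5 ≈ 1478.4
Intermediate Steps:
m(j, w) = (j + w)**2/5
(m(2, -6)*(-21))*(-22) = (((2 - 6)**2/5)*(-21))*(-22) = (((1/5)*(-4)**2)*(-21))*(-22) = (((1/5)*16)*(-21))*(-22) = ((16/5)*(-21))*(-22) = -336/5*(-22) = 7392/5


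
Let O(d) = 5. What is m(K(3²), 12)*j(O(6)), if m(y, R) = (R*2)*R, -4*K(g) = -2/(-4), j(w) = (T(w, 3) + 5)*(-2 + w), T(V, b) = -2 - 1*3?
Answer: 0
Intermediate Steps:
T(V, b) = -5 (T(V, b) = -2 - 3 = -5)
j(w) = 0 (j(w) = (-5 + 5)*(-2 + w) = 0*(-2 + w) = 0)
K(g) = -⅛ (K(g) = -(-1)/(2*(-4)) = -(-1)*(-1)/(2*4) = -¼*½ = -⅛)
m(y, R) = 2*R² (m(y, R) = (2*R)*R = 2*R²)
m(K(3²), 12)*j(O(6)) = (2*12²)*0 = (2*144)*0 = 288*0 = 0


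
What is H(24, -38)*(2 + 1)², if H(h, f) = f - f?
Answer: 0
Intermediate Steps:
H(h, f) = 0
H(24, -38)*(2 + 1)² = 0*(2 + 1)² = 0*3² = 0*9 = 0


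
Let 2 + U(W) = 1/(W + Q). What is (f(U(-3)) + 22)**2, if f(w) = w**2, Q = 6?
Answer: 49729/81 ≈ 613.94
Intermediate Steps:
U(W) = -2 + 1/(6 + W) (U(W) = -2 + 1/(W + 6) = -2 + 1/(6 + W))
(f(U(-3)) + 22)**2 = (((-11 - 2*(-3))/(6 - 3))**2 + 22)**2 = (((-11 + 6)/3)**2 + 22)**2 = (((1/3)*(-5))**2 + 22)**2 = ((-5/3)**2 + 22)**2 = (25/9 + 22)**2 = (223/9)**2 = 49729/81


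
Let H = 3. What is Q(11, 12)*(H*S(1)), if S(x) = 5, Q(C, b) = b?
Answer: 180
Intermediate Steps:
Q(11, 12)*(H*S(1)) = 12*(3*5) = 12*15 = 180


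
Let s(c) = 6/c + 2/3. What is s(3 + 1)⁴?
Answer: 28561/1296 ≈ 22.038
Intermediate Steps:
s(c) = ⅔ + 6/c (s(c) = 6/c + 2*(⅓) = 6/c + ⅔ = ⅔ + 6/c)
s(3 + 1)⁴ = (⅔ + 6/(3 + 1))⁴ = (⅔ + 6/4)⁴ = (⅔ + 6*(¼))⁴ = (⅔ + 3/2)⁴ = (13/6)⁴ = 28561/1296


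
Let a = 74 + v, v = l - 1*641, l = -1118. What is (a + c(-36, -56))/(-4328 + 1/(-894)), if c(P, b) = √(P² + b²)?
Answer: 1506390/3869233 - 3576*√277/3869233 ≈ 0.37394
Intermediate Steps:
v = -1759 (v = -1118 - 1*641 = -1118 - 641 = -1759)
a = -1685 (a = 74 - 1759 = -1685)
(a + c(-36, -56))/(-4328 + 1/(-894)) = (-1685 + √((-36)² + (-56)²))/(-4328 + 1/(-894)) = (-1685 + √(1296 + 3136))/(-4328 - 1/894) = (-1685 + √4432)/(-3869233/894) = (-1685 + 4*√277)*(-894/3869233) = 1506390/3869233 - 3576*√277/3869233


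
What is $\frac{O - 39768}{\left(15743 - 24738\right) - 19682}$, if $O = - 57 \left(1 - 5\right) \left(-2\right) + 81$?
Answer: $\frac{13381}{9559} \approx 1.3998$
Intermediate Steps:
$O = -375$ ($O = - 57 \left(\left(-4\right) \left(-2\right)\right) + 81 = \left(-57\right) 8 + 81 = -456 + 81 = -375$)
$\frac{O - 39768}{\left(15743 - 24738\right) - 19682} = \frac{-375 - 39768}{\left(15743 - 24738\right) - 19682} = - \frac{40143}{\left(15743 - 24738\right) - 19682} = - \frac{40143}{-8995 - 19682} = - \frac{40143}{-28677} = \left(-40143\right) \left(- \frac{1}{28677}\right) = \frac{13381}{9559}$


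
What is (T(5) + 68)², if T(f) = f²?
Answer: 8649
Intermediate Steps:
(T(5) + 68)² = (5² + 68)² = (25 + 68)² = 93² = 8649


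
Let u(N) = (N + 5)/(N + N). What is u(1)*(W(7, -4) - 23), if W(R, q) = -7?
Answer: -90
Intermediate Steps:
u(N) = (5 + N)/(2*N) (u(N) = (5 + N)/((2*N)) = (5 + N)*(1/(2*N)) = (5 + N)/(2*N))
u(1)*(W(7, -4) - 23) = ((½)*(5 + 1)/1)*(-7 - 23) = ((½)*1*6)*(-30) = 3*(-30) = -90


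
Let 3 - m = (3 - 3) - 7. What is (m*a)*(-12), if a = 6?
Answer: -720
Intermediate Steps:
m = 10 (m = 3 - ((3 - 3) - 7) = 3 - (0 - 7) = 3 - 1*(-7) = 3 + 7 = 10)
(m*a)*(-12) = (10*6)*(-12) = 60*(-12) = -720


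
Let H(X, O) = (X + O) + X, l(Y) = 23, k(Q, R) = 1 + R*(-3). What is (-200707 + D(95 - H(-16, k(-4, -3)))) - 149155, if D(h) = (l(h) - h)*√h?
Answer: -349862 - 282*√13 ≈ -3.5088e+5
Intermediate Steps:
k(Q, R) = 1 - 3*R
H(X, O) = O + 2*X (H(X, O) = (O + X) + X = O + 2*X)
D(h) = √h*(23 - h) (D(h) = (23 - h)*√h = √h*(23 - h))
(-200707 + D(95 - H(-16, k(-4, -3)))) - 149155 = (-200707 + √(95 - ((1 - 3*(-3)) + 2*(-16)))*(23 - (95 - ((1 - 3*(-3)) + 2*(-16))))) - 149155 = (-200707 + √(95 - ((1 + 9) - 32))*(23 - (95 - ((1 + 9) - 32)))) - 149155 = (-200707 + √(95 - (10 - 32))*(23 - (95 - (10 - 32)))) - 149155 = (-200707 + √(95 - 1*(-22))*(23 - (95 - 1*(-22)))) - 149155 = (-200707 + √(95 + 22)*(23 - (95 + 22))) - 149155 = (-200707 + √117*(23 - 1*117)) - 149155 = (-200707 + (3*√13)*(23 - 117)) - 149155 = (-200707 + (3*√13)*(-94)) - 149155 = (-200707 - 282*√13) - 149155 = -349862 - 282*√13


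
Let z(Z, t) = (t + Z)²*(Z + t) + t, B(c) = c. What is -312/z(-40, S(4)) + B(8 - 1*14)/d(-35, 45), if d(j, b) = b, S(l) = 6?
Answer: -36958/294735 ≈ -0.12539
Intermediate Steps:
z(Z, t) = t + (Z + t)³ (z(Z, t) = (Z + t)²*(Z + t) + t = (Z + t)³ + t = t + (Z + t)³)
-312/z(-40, S(4)) + B(8 - 1*14)/d(-35, 45) = -312/(6 + (-40 + 6)³) + (8 - 1*14)/45 = -312/(6 + (-34)³) + (8 - 14)*(1/45) = -312/(6 - 39304) - 6*1/45 = -312/(-39298) - 2/15 = -312*(-1/39298) - 2/15 = 156/19649 - 2/15 = -36958/294735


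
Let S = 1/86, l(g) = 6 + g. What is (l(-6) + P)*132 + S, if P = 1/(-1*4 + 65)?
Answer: 11413/5246 ≈ 2.1756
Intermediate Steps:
P = 1/61 (P = 1/(-4 + 65) = 1/61 ≈ 0.016393)
S = 1/86 ≈ 0.011628
(l(-6) + P)*132 + S = ((6 - 6) + 1/61)*132 + 1/86 = (0 + 1/61)*132 + 1/86 = (1/61)*132 + 1/86 = 132/61 + 1/86 = 11413/5246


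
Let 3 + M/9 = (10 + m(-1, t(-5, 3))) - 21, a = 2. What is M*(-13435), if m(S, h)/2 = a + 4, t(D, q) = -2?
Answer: 241830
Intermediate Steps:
m(S, h) = 12 (m(S, h) = 2*(2 + 4) = 2*6 = 12)
M = -18 (M = -27 + 9*((10 + 12) - 21) = -27 + 9*(22 - 21) = -27 + 9*1 = -27 + 9 = -18)
M*(-13435) = -18*(-13435) = 241830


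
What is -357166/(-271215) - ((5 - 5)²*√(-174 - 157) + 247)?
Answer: 0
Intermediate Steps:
-357166/(-271215) - ((5 - 5)²*√(-174 - 157) + 247) = -357166*(-1/271215) - (0²*√(-331) + 247) = 357166/271215 - (0*(I*√331) + 247) = 357166/271215 - (0 + 247) = 357166/271215 - 1*247 = 357166/271215 - 247 = -66632939/271215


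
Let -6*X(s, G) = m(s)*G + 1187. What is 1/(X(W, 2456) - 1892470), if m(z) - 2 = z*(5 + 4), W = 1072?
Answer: -2/11685469 ≈ -1.7115e-7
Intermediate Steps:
m(z) = 2 + 9*z (m(z) = 2 + z*(5 + 4) = 2 + z*9 = 2 + 9*z)
X(s, G) = -1187/6 - G*(2 + 9*s)/6 (X(s, G) = -((2 + 9*s)*G + 1187)/6 = -(G*(2 + 9*s) + 1187)/6 = -(1187 + G*(2 + 9*s))/6 = -1187/6 - G*(2 + 9*s)/6)
1/(X(W, 2456) - 1892470) = 1/((-1187/6 - ⅙*2456*(2 + 9*1072)) - 1892470) = 1/((-1187/6 - ⅙*2456*(2 + 9648)) - 1892470) = 1/((-1187/6 - ⅙*2456*9650) - 1892470) = 1/((-1187/6 - 11850200/3) - 1892470) = 1/(-7900529/2 - 1892470) = 1/(-11685469/2) = -2/11685469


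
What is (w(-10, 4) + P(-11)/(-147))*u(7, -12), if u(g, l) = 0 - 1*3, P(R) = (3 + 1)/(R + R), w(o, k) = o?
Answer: 16168/539 ≈ 29.996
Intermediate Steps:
P(R) = 2/R (P(R) = 4/((2*R)) = 4*(1/(2*R)) = 2/R)
u(g, l) = -3 (u(g, l) = 0 - 3 = -3)
(w(-10, 4) + P(-11)/(-147))*u(7, -12) = (-10 + (2/(-11))/(-147))*(-3) = (-10 + (2*(-1/11))*(-1/147))*(-3) = (-10 - 2/11*(-1/147))*(-3) = (-10 + 2/1617)*(-3) = -16168/1617*(-3) = 16168/539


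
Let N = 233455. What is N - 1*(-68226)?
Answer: 301681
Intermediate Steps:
N - 1*(-68226) = 233455 - 1*(-68226) = 233455 + 68226 = 301681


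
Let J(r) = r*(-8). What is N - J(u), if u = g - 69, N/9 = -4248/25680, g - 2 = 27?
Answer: -343993/1070 ≈ -321.49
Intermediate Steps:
g = 29 (g = 2 + 27 = 29)
N = -1593/1070 (N = 9*(-4248/25680) = 9*(-4248*1/25680) = 9*(-177/1070) = -1593/1070 ≈ -1.4888)
u = -40 (u = 29 - 69 = -40)
J(r) = -8*r
N - J(u) = -1593/1070 - (-8)*(-40) = -1593/1070 - 1*320 = -1593/1070 - 320 = -343993/1070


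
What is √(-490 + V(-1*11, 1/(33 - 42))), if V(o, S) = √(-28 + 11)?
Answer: √(-490 + I*√17) ≈ 0.09313 + 22.136*I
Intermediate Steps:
V(o, S) = I*√17 (V(o, S) = √(-17) = I*√17)
√(-490 + V(-1*11, 1/(33 - 42))) = √(-490 + I*√17)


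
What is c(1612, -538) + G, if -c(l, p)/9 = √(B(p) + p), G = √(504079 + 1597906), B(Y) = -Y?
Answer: √2101985 ≈ 1449.8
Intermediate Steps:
G = √2101985 ≈ 1449.8
c(l, p) = 0 (c(l, p) = -9*√(-p + p) = -9*√0 = -9*0 = 0)
c(1612, -538) + G = 0 + √2101985 = √2101985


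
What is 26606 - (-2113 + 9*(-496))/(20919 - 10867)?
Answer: 267450089/10052 ≈ 26607.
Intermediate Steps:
26606 - (-2113 + 9*(-496))/(20919 - 10867) = 26606 - (-2113 - 4464)/10052 = 26606 - (-6577)/10052 = 26606 - 1*(-6577/10052) = 26606 + 6577/10052 = 267450089/10052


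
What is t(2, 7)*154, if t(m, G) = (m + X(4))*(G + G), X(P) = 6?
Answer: 17248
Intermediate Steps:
t(m, G) = 2*G*(6 + m) (t(m, G) = (m + 6)*(G + G) = (6 + m)*(2*G) = 2*G*(6 + m))
t(2, 7)*154 = (2*7*(6 + 2))*154 = (2*7*8)*154 = 112*154 = 17248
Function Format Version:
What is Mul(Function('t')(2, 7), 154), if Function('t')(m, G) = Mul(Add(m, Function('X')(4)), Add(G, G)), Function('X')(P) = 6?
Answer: 17248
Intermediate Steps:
Function('t')(m, G) = Mul(2, G, Add(6, m)) (Function('t')(m, G) = Mul(Add(m, 6), Add(G, G)) = Mul(Add(6, m), Mul(2, G)) = Mul(2, G, Add(6, m)))
Mul(Function('t')(2, 7), 154) = Mul(Mul(2, 7, Add(6, 2)), 154) = Mul(Mul(2, 7, 8), 154) = Mul(112, 154) = 17248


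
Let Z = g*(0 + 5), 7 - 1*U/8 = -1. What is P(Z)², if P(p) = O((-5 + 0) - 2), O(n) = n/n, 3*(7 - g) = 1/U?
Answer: 1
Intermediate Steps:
U = 64 (U = 56 - 8*(-1) = 56 + 8 = 64)
g = 1343/192 (g = 7 - ⅓/64 = 7 - ⅓*1/64 = 7 - 1/192 = 1343/192 ≈ 6.9948)
O(n) = 1
Z = 6715/192 (Z = 1343*(0 + 5)/192 = (1343/192)*5 = 6715/192 ≈ 34.974)
P(p) = 1
P(Z)² = 1² = 1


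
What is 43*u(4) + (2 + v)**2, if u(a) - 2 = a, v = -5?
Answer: 267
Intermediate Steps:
u(a) = 2 + a
43*u(4) + (2 + v)**2 = 43*(2 + 4) + (2 - 5)**2 = 43*6 + (-3)**2 = 258 + 9 = 267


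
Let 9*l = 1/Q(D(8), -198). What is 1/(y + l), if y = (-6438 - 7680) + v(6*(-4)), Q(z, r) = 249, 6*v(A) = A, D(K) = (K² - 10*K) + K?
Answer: -2241/31647401 ≈ -7.0811e-5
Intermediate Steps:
D(K) = K² - 9*K
v(A) = A/6
y = -14122 (y = (-6438 - 7680) + (6*(-4))/6 = -14118 + (⅙)*(-24) = -14118 - 4 = -14122)
l = 1/2241 (l = (⅑)/249 = (⅑)*(1/249) = 1/2241 ≈ 0.00044623)
1/(y + l) = 1/(-14122 + 1/2241) = 1/(-31647401/2241) = -2241/31647401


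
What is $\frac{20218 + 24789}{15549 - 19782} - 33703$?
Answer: $- \frac{142709806}{4233} \approx -33714.0$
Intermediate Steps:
$\frac{20218 + 24789}{15549 - 19782} - 33703 = \frac{45007}{-4233} - 33703 = 45007 \left(- \frac{1}{4233}\right) - 33703 = - \frac{45007}{4233} - 33703 = - \frac{142709806}{4233}$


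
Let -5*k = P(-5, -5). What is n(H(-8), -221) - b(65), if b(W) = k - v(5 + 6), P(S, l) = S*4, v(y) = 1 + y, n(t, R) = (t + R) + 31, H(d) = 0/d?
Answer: -182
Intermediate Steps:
H(d) = 0
n(t, R) = 31 + R + t (n(t, R) = (R + t) + 31 = 31 + R + t)
P(S, l) = 4*S
k = 4 (k = -4*(-5)/5 = -1/5*(-20) = 4)
b(W) = -8 (b(W) = 4 - (1 + (5 + 6)) = 4 - (1 + 11) = 4 - 1*12 = 4 - 12 = -8)
n(H(-8), -221) - b(65) = (31 - 221 + 0) - 1*(-8) = -190 + 8 = -182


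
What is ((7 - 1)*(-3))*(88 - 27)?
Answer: -1098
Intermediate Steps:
((7 - 1)*(-3))*(88 - 27) = (6*(-3))*61 = -18*61 = -1098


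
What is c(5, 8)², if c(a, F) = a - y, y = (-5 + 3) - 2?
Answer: 81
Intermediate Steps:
y = -4 (y = -2 - 2 = -4)
c(a, F) = 4 + a (c(a, F) = a - 1*(-4) = a + 4 = 4 + a)
c(5, 8)² = (4 + 5)² = 9² = 81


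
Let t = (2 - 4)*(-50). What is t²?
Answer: 10000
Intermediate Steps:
t = 100 (t = -2*(-50) = 100)
t² = 100² = 10000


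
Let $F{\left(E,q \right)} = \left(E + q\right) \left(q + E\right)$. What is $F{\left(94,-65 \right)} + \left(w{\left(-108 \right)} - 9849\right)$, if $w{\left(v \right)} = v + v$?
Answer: $-9224$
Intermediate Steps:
$F{\left(E,q \right)} = \left(E + q\right)^{2}$ ($F{\left(E,q \right)} = \left(E + q\right) \left(E + q\right) = \left(E + q\right)^{2}$)
$w{\left(v \right)} = 2 v$
$F{\left(94,-65 \right)} + \left(w{\left(-108 \right)} - 9849\right) = \left(94 - 65\right)^{2} + \left(2 \left(-108\right) - 9849\right) = 29^{2} - 10065 = 841 - 10065 = -9224$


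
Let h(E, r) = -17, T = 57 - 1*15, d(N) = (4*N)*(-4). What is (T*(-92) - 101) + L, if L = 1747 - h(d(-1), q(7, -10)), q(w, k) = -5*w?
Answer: -2201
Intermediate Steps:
d(N) = -16*N
T = 42 (T = 57 - 15 = 42)
L = 1764 (L = 1747 - 1*(-17) = 1747 + 17 = 1764)
(T*(-92) - 101) + L = (42*(-92) - 101) + 1764 = (-3864 - 101) + 1764 = -3965 + 1764 = -2201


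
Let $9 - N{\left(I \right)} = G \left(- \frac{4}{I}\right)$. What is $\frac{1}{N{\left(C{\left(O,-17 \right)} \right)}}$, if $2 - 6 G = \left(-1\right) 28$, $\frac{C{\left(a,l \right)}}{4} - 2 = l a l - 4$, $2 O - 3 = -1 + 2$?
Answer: $\frac{576}{5189} \approx 0.111$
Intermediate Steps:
$O = 2$ ($O = \frac{3}{2} + \frac{-1 + 2}{2} = \frac{3}{2} + \frac{1}{2} \cdot 1 = \frac{3}{2} + \frac{1}{2} = 2$)
$C{\left(a,l \right)} = -8 + 4 a l^{2}$ ($C{\left(a,l \right)} = 8 + 4 \left(l a l - 4\right) = 8 + 4 \left(a l l - 4\right) = 8 + 4 \left(a l^{2} - 4\right) = 8 + 4 \left(-4 + a l^{2}\right) = 8 + \left(-16 + 4 a l^{2}\right) = -8 + 4 a l^{2}$)
$G = 5$ ($G = \frac{1}{3} - \frac{\left(-1\right) 28}{6} = \frac{1}{3} - - \frac{14}{3} = \frac{1}{3} + \frac{14}{3} = 5$)
$N{\left(I \right)} = 9 + \frac{20}{I}$ ($N{\left(I \right)} = 9 - 5 \left(- \frac{4}{I}\right) = 9 - - \frac{20}{I} = 9 + \frac{20}{I}$)
$\frac{1}{N{\left(C{\left(O,-17 \right)} \right)}} = \frac{1}{9 + \frac{20}{-8 + 4 \cdot 2 \left(-17\right)^{2}}} = \frac{1}{9 + \frac{20}{-8 + 4 \cdot 2 \cdot 289}} = \frac{1}{9 + \frac{20}{-8 + 2312}} = \frac{1}{9 + \frac{20}{2304}} = \frac{1}{9 + 20 \cdot \frac{1}{2304}} = \frac{1}{9 + \frac{5}{576}} = \frac{1}{\frac{5189}{576}} = \frac{576}{5189}$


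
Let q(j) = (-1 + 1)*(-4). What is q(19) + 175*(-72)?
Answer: -12600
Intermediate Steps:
q(j) = 0 (q(j) = 0*(-4) = 0)
q(19) + 175*(-72) = 0 + 175*(-72) = 0 - 12600 = -12600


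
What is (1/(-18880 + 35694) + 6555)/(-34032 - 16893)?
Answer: -110215771/856252950 ≈ -0.12872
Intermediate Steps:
(1/(-18880 + 35694) + 6555)/(-34032 - 16893) = (1/16814 + 6555)/(-50925) = (1/16814 + 6555)*(-1/50925) = (110215771/16814)*(-1/50925) = -110215771/856252950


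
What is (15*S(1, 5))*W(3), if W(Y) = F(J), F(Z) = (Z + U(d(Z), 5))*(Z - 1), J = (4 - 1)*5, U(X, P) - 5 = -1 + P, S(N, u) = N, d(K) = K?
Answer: 5040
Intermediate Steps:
U(X, P) = 4 + P (U(X, P) = 5 + (-1 + P) = 4 + P)
J = 15 (J = 3*5 = 15)
F(Z) = (-1 + Z)*(9 + Z) (F(Z) = (Z + (4 + 5))*(Z - 1) = (Z + 9)*(-1 + Z) = (9 + Z)*(-1 + Z) = (-1 + Z)*(9 + Z))
W(Y) = 336 (W(Y) = -9 + 15² + 8*15 = -9 + 225 + 120 = 336)
(15*S(1, 5))*W(3) = (15*1)*336 = 15*336 = 5040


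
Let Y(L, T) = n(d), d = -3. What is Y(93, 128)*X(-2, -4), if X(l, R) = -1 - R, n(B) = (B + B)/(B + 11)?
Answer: -9/4 ≈ -2.2500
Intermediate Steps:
n(B) = 2*B/(11 + B) (n(B) = (2*B)/(11 + B) = 2*B/(11 + B))
Y(L, T) = -3/4 (Y(L, T) = 2*(-3)/(11 - 3) = 2*(-3)/8 = 2*(-3)*(1/8) = -3/4)
Y(93, 128)*X(-2, -4) = -3*(-1 - 1*(-4))/4 = -3*(-1 + 4)/4 = -3/4*3 = -9/4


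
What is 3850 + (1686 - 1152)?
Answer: 4384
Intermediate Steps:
3850 + (1686 - 1152) = 3850 + 534 = 4384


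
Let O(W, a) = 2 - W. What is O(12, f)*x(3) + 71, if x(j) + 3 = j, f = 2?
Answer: 71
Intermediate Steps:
x(j) = -3 + j
O(12, f)*x(3) + 71 = (2 - 1*12)*(-3 + 3) + 71 = (2 - 12)*0 + 71 = -10*0 + 71 = 0 + 71 = 71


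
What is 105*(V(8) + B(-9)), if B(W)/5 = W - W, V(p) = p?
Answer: 840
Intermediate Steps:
B(W) = 0 (B(W) = 5*(W - W) = 5*0 = 0)
105*(V(8) + B(-9)) = 105*(8 + 0) = 105*8 = 840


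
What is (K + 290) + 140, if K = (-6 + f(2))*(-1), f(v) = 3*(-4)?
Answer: 448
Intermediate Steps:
f(v) = -12
K = 18 (K = (-6 - 12)*(-1) = -18*(-1) = 18)
(K + 290) + 140 = (18 + 290) + 140 = 308 + 140 = 448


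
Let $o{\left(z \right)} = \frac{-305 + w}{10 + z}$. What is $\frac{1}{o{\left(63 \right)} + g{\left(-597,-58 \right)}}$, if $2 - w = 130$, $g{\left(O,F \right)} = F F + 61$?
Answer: $\frac{73}{249592} \approx 0.00029248$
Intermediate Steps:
$g{\left(O,F \right)} = 61 + F^{2}$ ($g{\left(O,F \right)} = F^{2} + 61 = 61 + F^{2}$)
$w = -128$ ($w = 2 - 130 = -128$)
$o{\left(z \right)} = - \frac{433}{10 + z}$ ($o{\left(z \right)} = \frac{-305 - 128}{10 + z} = - \frac{433}{10 + z}$)
$\frac{1}{o{\left(63 \right)} + g{\left(-597,-58 \right)}} = \frac{1}{- \frac{433}{10 + 63} + \left(61 + \left(-58\right)^{2}\right)} = \frac{1}{- \frac{433}{73} + \left(61 + 3364\right)} = \frac{1}{\left(-433\right) \frac{1}{73} + 3425} = \frac{1}{- \frac{433}{73} + 3425} = \frac{1}{\frac{249592}{73}} = \frac{73}{249592}$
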